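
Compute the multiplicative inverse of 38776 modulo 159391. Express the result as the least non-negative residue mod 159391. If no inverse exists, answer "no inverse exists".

Apply the Euclidean algorithm to 159391 and 38776:
159391 = 4·38776 + 4287
38776 = 9·4287 + 193
4287 = 22·193 + 41
193 = 4·41 + 29
41 = 1·29 + 12
29 = 2·12 + 5
12 = 2·5 + 2
5 = 2·2 + 1
2 = 2·1 + 0
The gcd is 1. Working backward:
1 = 5 − 2·2
1 = −2·12 + 5·5
1 = 5·29 − 12·12
1 = −12·41 + 17·29
1 = 17·193 − 80·41
1 = −80·4287 + 1777·193
1 = 1777·38776 − 16073·4287
1 = −16073·159391 + 66069·38776
So 38776·66069 ≡ 1 (mod 159391).

66069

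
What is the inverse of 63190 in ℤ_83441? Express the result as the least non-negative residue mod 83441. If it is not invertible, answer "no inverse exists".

Apply the Euclidean algorithm to 83441 and 63190:
83441 = 1·63190 + 20251
63190 = 3·20251 + 2437
20251 = 8·2437 + 755
2437 = 3·755 + 172
755 = 4·172 + 67
172 = 2·67 + 38
67 = 1·38 + 29
38 = 1·29 + 9
29 = 3·9 + 2
9 = 4·2 + 1
2 = 2·1 + 0
gcd = 1, so the inverse exists. Back-substitute:
1 = 9 − 4·2
1 = −4·29 + 13·9
1 = 13·38 − 17·29
1 = −17·67 + 30·38
1 = 30·172 − 77·67
1 = −77·755 + 338·172
1 = 338·2437 − 1091·755
1 = −1091·20251 + 9066·2437
1 = 9066·63190 − 28289·20251
1 = −28289·83441 + 37355·63190
So 63190·37355 ≡ 1 (mod 83441).

37355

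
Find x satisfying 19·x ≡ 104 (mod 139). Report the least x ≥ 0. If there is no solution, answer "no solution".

64

First find gcd(19, 139):
139 = 7·19 + 6
19 = 3·6 + 1
6 = 6·1 + 0
gcd = 1, so a unique solution mod 139 exists.
Back-substitute for the Bézout coefficients:
1 = 19 − 3·6
1 = −3·139 + 22·19
So 19·(22) ≡ 1 (mod 139), giving 19⁻¹ ≡ 22.
x ≡ 19⁻¹·104 ≡ 22·104 ≡ 64 (mod 139).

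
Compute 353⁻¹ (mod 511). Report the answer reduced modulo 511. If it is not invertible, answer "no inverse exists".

gcd(511, 353) by repeated division:
511 = 1×353 + 158
353 = 2×158 + 37
158 = 4×37 + 10
37 = 3×10 + 7
10 = 1×7 + 3
7 = 2×3 + 1
3 = 3×1 + 0
The gcd is 1. Working backward:
1 = 7 − 2·3
1 = −2·10 + 3·7
1 = 3·37 − 11·10
1 = −11·158 + 47·37
1 = 47·353 − 105·158
1 = −105·511 + 152·353
So 353·152 ≡ 1 (mod 511).

152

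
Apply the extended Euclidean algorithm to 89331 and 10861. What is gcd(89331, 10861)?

1

Apply Euclid's algorithm to 89331 and 10861:
89331 = 8·10861 + 2443
10861 = 4·2443 + 1089
2443 = 2·1089 + 265
1089 = 4·265 + 29
265 = 9·29 + 4
29 = 7·4 + 1
4 = 4·1 + 0
gcd(89331, 10861) = 1.
Working backward:
1 = 29 − 7·4
1 = −7·265 + 64·29
1 = 64·1089 − 263·265
1 = −263·2443 + 590·1089
1 = 590·10861 − 2623·2443
1 = −2623·89331 + 21574·10861
So 1 = (-2623)·89331 + (21574)·10861.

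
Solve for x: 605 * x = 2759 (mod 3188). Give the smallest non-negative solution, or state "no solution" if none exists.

First find gcd(605, 3188):
3188 = 5×605 + 163
605 = 3×163 + 116
163 = 1×116 + 47
116 = 2×47 + 22
47 = 2×22 + 3
22 = 7×3 + 1
3 = 3×1 + 0
gcd = 1, so a unique solution mod 3188 exists.
Back-substitute for the Bézout coefficients:
1 = 22 − 7·3
1 = −7·47 + 15·22
1 = 15·116 − 37·47
1 = −37·163 + 52·116
1 = 52·605 − 193·163
1 = −193·3188 + 1017·605
So 605·(1017) ≡ 1 (mod 3188), giving 605⁻¹ ≡ 1017.
x ≡ 605⁻¹·2759 ≡ 1017·2759 ≡ 463 (mod 3188).

463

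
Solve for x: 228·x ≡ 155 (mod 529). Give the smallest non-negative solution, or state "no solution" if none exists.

First find gcd(228, 529):
529 = 2·228 + 73
228 = 3·73 + 9
73 = 8·9 + 1
9 = 9·1 + 0
gcd = 1, so a unique solution mod 529 exists.
Back-substitute for the Bézout coefficients:
1 = 73 − 8·9
1 = −8·228 + 25·73
1 = 25·529 − 58·228
So 228·(-58) ≡ 1 (mod 529), giving 228⁻¹ ≡ 471.
x ≡ 228⁻¹·155 ≡ 471·155 ≡ 3 (mod 529).

3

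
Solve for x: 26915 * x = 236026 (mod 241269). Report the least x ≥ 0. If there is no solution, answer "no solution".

First find gcd(26915, 241269):
241269 = 8·26915 + 25949
26915 = 1·25949 + 966
25949 = 26·966 + 833
966 = 1·833 + 133
833 = 6·133 + 35
133 = 3·35 + 28
35 = 1·28 + 7
28 = 4·7 + 0
gcd = 7 and 7 | 236026, so solutions exist. Divide through by 7: 3845x ≡ 33718 (mod 34467).
Now find 3845⁻¹ mod 34467:
34467 = 8·3845 + 3707
3845 = 1·3707 + 138
3707 = 26·138 + 119
138 = 1·119 + 19
119 = 6·19 + 5
19 = 3·5 + 4
5 = 1·4 + 1
4 = 4·1 + 0
Back-substitute:
1 = 5 − 4
1 = −19 + 4·5
1 = 4·119 − 25·19
1 = −25·138 + 29·119
1 = 29·3707 − 779·138
1 = −779·3845 + 808·3707
1 = 808·34467 − 7243·3845
So 3845·(-7243) ≡ 1 (mod 34467), i.e. 3845⁻¹ ≡ 27224.
Then x ≡ 27224·33718 ≡ 13688 (mod 34467); the smallest non-negative solution is x = 13688.

13688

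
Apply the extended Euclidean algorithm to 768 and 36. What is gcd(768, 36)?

Apply Euclid's algorithm to 768 and 36:
768 = 21·36 + 12
36 = 3·12 + 0
gcd(768, 36) = 12.
Back-substituting:
12 = 768 − 21·36
So 12 = (1)·768 + (-21)·36.

12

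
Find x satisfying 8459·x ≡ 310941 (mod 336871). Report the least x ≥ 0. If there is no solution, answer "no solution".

284818

First find gcd(8459, 336871):
336871 = 39·8459 + 6970
8459 = 1·6970 + 1489
6970 = 4·1489 + 1014
1489 = 1·1014 + 475
1014 = 2·475 + 64
475 = 7·64 + 27
64 = 2·27 + 10
27 = 2·10 + 7
10 = 1·7 + 3
7 = 2·3 + 1
3 = 3·1 + 0
gcd = 1, so a unique solution mod 336871 exists.
Back-substitute for the Bézout coefficients:
1 = 7 − 2·3
1 = −2·10 + 3·7
1 = 3·27 − 8·10
1 = −8·64 + 19·27
1 = 19·475 − 141·64
1 = −141·1014 + 301·475
1 = 301·1489 − 442·1014
1 = −442·6970 + 2069·1489
1 = 2069·8459 − 2511·6970
1 = −2511·336871 + 99998·8459
So 8459·(99998) ≡ 1 (mod 336871), giving 8459⁻¹ ≡ 99998.
x ≡ 8459⁻¹·310941 ≡ 99998·310941 ≡ 284818 (mod 336871).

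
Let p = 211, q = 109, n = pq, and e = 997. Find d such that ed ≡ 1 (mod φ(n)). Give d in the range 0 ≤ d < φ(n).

φ(n) = (p−1)(q−1) = 210·108 = 22680.
Need d with 997·d ≡ 1 (mod 22680). Apply the extended Euclidean algorithm:
22680 = 22*997 + 746
997 = 1*746 + 251
746 = 2*251 + 244
251 = 1*244 + 7
244 = 34*7 + 6
7 = 1*6 + 1
6 = 6*1 + 0
Back-substitute:
1 = 7 − 6
1 = −244 + 35·7
1 = 35·251 − 36·244
1 = −36·746 + 107·251
1 = 107·997 − 143·746
1 = −143·22680 + 3253·997
So 997·3253 ≡ 1 (mod 22680), hence d = 3253.

3253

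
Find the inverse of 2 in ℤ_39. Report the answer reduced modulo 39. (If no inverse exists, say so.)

Extended Euclidean algorithm:
39 = 19×2 + 1
2 = 2×1 + 0
gcd = 1, so the inverse exists. Back-substitute:
1 = 39 − 19·2
So 2·(-19) ≡ 1 (mod 39), and -19 ≡ 20 (mod 39).

20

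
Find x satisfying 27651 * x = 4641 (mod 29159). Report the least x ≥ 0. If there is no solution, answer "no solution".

First find gcd(27651, 29159):
29159 = 1×27651 + 1508
27651 = 18×1508 + 507
1508 = 2×507 + 494
507 = 1×494 + 13
494 = 38×13 + 0
gcd = 13 and 13 | 4641, so solutions exist. Divide through by 13: 2127x ≡ 357 (mod 2243).
Now find 2127⁻¹ mod 2243:
2243 = 1×2127 + 116
2127 = 18×116 + 39
116 = 2×39 + 38
39 = 1×38 + 1
38 = 38×1 + 0
Back-substitute:
1 = 39 − 38
1 = −116 + 3·39
1 = 3·2127 − 55·116
1 = −55·2243 + 58·2127
So 2127⁻¹ ≡ 58 (mod 2243).
Then x ≡ 58·357 ≡ 519 (mod 2243); the smallest non-negative solution is x = 519.

519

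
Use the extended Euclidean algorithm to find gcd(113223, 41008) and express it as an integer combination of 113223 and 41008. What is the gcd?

Euclidean algorithm:
113223 = 2·41008 + 31207
41008 = 1·31207 + 9801
31207 = 3·9801 + 1804
9801 = 5·1804 + 781
1804 = 2·781 + 242
781 = 3·242 + 55
242 = 4·55 + 22
55 = 2·22 + 11
22 = 2·11 + 0
gcd(113223, 41008) = 11.
Express as a combination:
11 = 55 − 2·22
11 = −2·242 + 9·55
11 = 9·781 − 29·242
11 = −29·1804 + 67·781
11 = 67·9801 − 364·1804
11 = −364·31207 + 1159·9801
11 = 1159·41008 − 1523·31207
11 = −1523·113223 + 4205·41008
So 11 = (-1523)·113223 + (4205)·41008.

11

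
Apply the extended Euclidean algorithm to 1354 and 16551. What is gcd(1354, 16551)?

Repeated division:
16551 = 12·1354 + 303
1354 = 4·303 + 142
303 = 2·142 + 19
142 = 7·19 + 9
19 = 2·9 + 1
9 = 9·1 + 0
gcd(1354, 16551) = 1.
Working backward:
1 = 19 − 2·9
1 = −2·142 + 15·19
1 = 15·303 − 32·142
1 = −32·1354 + 143·303
1 = 143·16551 − 1748·1354
So 1 = (143)·16551 + (-1748)·1354.

1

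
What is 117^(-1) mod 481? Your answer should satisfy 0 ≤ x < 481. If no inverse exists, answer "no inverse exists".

Compute gcd(117, 481):
481 = 4×117 + 13
117 = 9×13 + 0
The gcd is 13, not 1, hence no inverse exists.

no inverse exists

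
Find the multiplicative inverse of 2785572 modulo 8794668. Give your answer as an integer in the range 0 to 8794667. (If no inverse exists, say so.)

no inverse exists

Euclidean algorithm on 8794668, 2785572:
8794668 = 3·2785572 + 437952
2785572 = 6·437952 + 157860
437952 = 2·157860 + 122232
157860 = 1·122232 + 35628
122232 = 3·35628 + 15348
35628 = 2·15348 + 4932
15348 = 3·4932 + 552
4932 = 8·552 + 516
552 = 1·516 + 36
516 = 14·36 + 12
36 = 3·12 + 0
gcd(2785572, 8794668) = 12 ≠ 1, so 2785572 has no multiplicative inverse modulo 8794668.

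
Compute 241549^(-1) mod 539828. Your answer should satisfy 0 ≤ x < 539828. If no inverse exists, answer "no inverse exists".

Extended Euclidean algorithm:
539828 = 2×241549 + 56730
241549 = 4×56730 + 14629
56730 = 3×14629 + 12843
14629 = 1×12843 + 1786
12843 = 7×1786 + 341
1786 = 5×341 + 81
341 = 4×81 + 17
81 = 4×17 + 13
17 = 1×13 + 4
13 = 3×4 + 1
4 = 4×1 + 0
gcd = 1, so the inverse exists. Back-substitute:
1 = 13 − 3·4
1 = −3·17 + 4·13
1 = 4·81 − 19·17
1 = −19·341 + 80·81
1 = 80·1786 − 419·341
1 = −419·12843 + 3013·1786
1 = 3013·14629 − 3432·12843
1 = −3432·56730 + 13309·14629
1 = 13309·241549 − 56668·56730
1 = −56668·539828 + 126645·241549
So 241549·126645 ≡ 1 (mod 539828).

126645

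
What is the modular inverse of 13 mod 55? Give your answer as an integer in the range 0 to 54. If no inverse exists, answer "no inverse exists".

gcd(55, 13) by repeated division:
55 = 4·13 + 3
13 = 4·3 + 1
3 = 3·1 + 0
gcd = 1, so the inverse exists. Back-substitute:
1 = 13 − 4·3
1 = −4·55 + 17·13
So 13·17 ≡ 1 (mod 55).

17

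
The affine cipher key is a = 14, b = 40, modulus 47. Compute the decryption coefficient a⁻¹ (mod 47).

Extended Euclidean algorithm:
47 = 3*14 + 5
14 = 2*5 + 4
5 = 1*4 + 1
4 = 4*1 + 0
Since gcd(14, 47) = 1, back-substitute to write 1 as a combination:
1 = 5 − 4
1 = −14 + 3·5
1 = 3·47 − 10·14
Thus 14·(-10) ≡ 1 (mod 47); reducing, -10 mod 47 = 37.

37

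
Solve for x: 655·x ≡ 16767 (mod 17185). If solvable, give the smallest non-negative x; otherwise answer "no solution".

no solution

gcd(655, 17185):
17185 = 26×655 + 155
655 = 4×155 + 35
155 = 4×35 + 15
35 = 2×15 + 5
15 = 3×5 + 0
gcd = 5, but 5 ∤ 16767, so the congruence has no solution.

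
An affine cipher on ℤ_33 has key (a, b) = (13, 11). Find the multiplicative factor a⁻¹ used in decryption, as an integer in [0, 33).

28

Run Euclid on (33, 13):
33 = 2·13 + 7
13 = 1·7 + 6
7 = 1·6 + 1
6 = 6·1 + 0
Since gcd(13, 33) = 1, back-substitute to write 1 as a combination:
1 = 7 − 6
1 = −13 + 2·7
1 = 2·33 − 5·13
So 13·(-5) ≡ 1 (mod 33), and -5 ≡ 28 (mod 33).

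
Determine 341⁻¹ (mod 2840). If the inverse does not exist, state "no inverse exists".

gcd(2840, 341) by repeated division:
2840 = 8×341 + 112
341 = 3×112 + 5
112 = 22×5 + 2
5 = 2×2 + 1
2 = 2×1 + 0
Since gcd(341, 2840) = 1, back-substitute to write 1 as a combination:
1 = 5 − 2·2
1 = −2·112 + 45·5
1 = 45·341 − 137·112
1 = −137·2840 + 1141·341
So 341·1141 ≡ 1 (mod 2840).

1141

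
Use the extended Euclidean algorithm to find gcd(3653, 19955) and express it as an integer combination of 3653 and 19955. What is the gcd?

Apply Euclid's algorithm to 19955 and 3653:
19955 = 5·3653 + 1690
3653 = 2·1690 + 273
1690 = 6·273 + 52
273 = 5·52 + 13
52 = 4·13 + 0
gcd(3653, 19955) = 13.
Working backward:
13 = 273 − 5·52
13 = −5·1690 + 31·273
13 = 31·3653 − 67·1690
13 = −67·19955 + 366·3653
So 13 = (-67)·19955 + (366)·3653.

13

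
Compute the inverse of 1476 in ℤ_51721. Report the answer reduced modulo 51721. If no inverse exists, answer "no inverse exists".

47481

Run Euclid on (51721, 1476):
51721 = 35·1476 + 61
1476 = 24·61 + 12
61 = 5·12 + 1
12 = 12·1 + 0
The gcd is 1. Working backward:
1 = 61 − 5·12
1 = −5·1476 + 121·61
1 = 121·51721 − 4240·1476
So 1476·(-4240) ≡ 1 (mod 51721), and -4240 ≡ 47481 (mod 51721).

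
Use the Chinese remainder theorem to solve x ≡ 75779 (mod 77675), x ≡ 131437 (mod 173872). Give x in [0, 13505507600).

3979366029

Write x = 75779 + 77675·k. Then 77675·k ≡ 131437 − 75779 ≡ 55658 (mod 173872).
Need 77675⁻¹ mod 173872. Extended Euclid on (173872, 77675):
173872 = 2*77675 + 18522
77675 = 4*18522 + 3587
18522 = 5*3587 + 587
3587 = 6*587 + 65
587 = 9*65 + 2
65 = 32*2 + 1
2 = 2*1 + 0
Back-substitute:
1 = 65 − 32·2
1 = −32·587 + 289·65
1 = 289·3587 − 1766·587
1 = −1766·18522 + 9119·3587
1 = 9119·77675 − 38242·18522
1 = −38242·173872 + 85603·77675
77675⁻¹ ≡ 85603 (mod 173872), so k ≡ 85603·55658 ≡ 51230 (mod 173872).
x = 75779 + 77675·51230 = 3979366029.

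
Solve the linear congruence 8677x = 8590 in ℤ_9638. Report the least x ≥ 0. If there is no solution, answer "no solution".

6510

First find gcd(8677, 9638):
9638 = 1*8677 + 961
8677 = 9*961 + 28
961 = 34*28 + 9
28 = 3*9 + 1
9 = 9*1 + 0
gcd = 1, so a unique solution mod 9638 exists.
Back-substitute for the Bézout coefficients:
1 = 28 − 3·9
1 = −3·961 + 103·28
1 = 103·8677 − 930·961
1 = −930·9638 + 1033·8677
So 8677·(1033) ≡ 1 (mod 9638), giving 8677⁻¹ ≡ 1033.
x ≡ 8677⁻¹·8590 ≡ 1033·8590 ≡ 6510 (mod 9638).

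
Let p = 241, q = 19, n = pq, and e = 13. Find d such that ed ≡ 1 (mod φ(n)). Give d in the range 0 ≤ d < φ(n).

997

φ(n) = (p−1)(q−1) = 240·18 = 4320.
Need d with 13·d ≡ 1 (mod 4320). Apply the extended Euclidean algorithm:
4320 = 332×13 + 4
13 = 3×4 + 1
4 = 4×1 + 0
Back-substitute:
1 = 13 − 3·4
1 = −3·4320 + 997·13
So 13·997 ≡ 1 (mod 4320), hence d = 997.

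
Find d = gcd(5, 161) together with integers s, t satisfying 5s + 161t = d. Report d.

1

Euclidean algorithm:
161 = 32*5 + 1
5 = 5*1 + 0
gcd(5, 161) = 1.
Express as a combination:
1 = 161 − 32·5
So 1 = (1)·161 + (-32)·5.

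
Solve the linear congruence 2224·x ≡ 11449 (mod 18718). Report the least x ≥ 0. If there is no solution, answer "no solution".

gcd(2224, 18718):
18718 = 8·2224 + 926
2224 = 2·926 + 372
926 = 2·372 + 182
372 = 2·182 + 8
182 = 22·8 + 6
8 = 1·6 + 2
6 = 3·2 + 0
gcd = 2, but 2 ∤ 11449, so the congruence has no solution.

no solution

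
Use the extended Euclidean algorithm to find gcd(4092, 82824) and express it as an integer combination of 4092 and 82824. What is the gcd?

12

Apply Euclid's algorithm to 82824 and 4092:
82824 = 20*4092 + 984
4092 = 4*984 + 156
984 = 6*156 + 48
156 = 3*48 + 12
48 = 4*12 + 0
gcd(4092, 82824) = 12.
Working backward:
12 = 156 − 3·48
12 = −3·984 + 19·156
12 = 19·4092 − 79·984
12 = −79·82824 + 1599·4092
So 12 = (-79)·82824 + (1599)·4092.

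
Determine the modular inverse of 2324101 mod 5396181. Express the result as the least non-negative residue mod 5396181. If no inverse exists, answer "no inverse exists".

Extended Euclidean algorithm:
5396181 = 2·2324101 + 747979
2324101 = 3·747979 + 80164
747979 = 9·80164 + 26503
80164 = 3·26503 + 655
26503 = 40·655 + 303
655 = 2·303 + 49
303 = 6·49 + 9
49 = 5·9 + 4
9 = 2·4 + 1
4 = 4·1 + 0
gcd = 1, so the inverse exists. Back-substitute:
1 = 9 − 2·4
1 = −2·49 + 11·9
1 = 11·303 − 68·49
1 = −68·655 + 147·303
1 = 147·26503 − 5948·655
1 = −5948·80164 + 17991·26503
1 = 17991·747979 − 167867·80164
1 = −167867·2324101 + 521592·747979
1 = 521592·5396181 − 1211051·2324101
Hence 2324101⁻¹ ≡ -1211051 ≡ 4185130 (mod 5396181).

4185130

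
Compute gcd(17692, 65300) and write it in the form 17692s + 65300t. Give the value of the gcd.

Euclidean algorithm:
65300 = 3×17692 + 12224
17692 = 1×12224 + 5468
12224 = 2×5468 + 1288
5468 = 4×1288 + 316
1288 = 4×316 + 24
316 = 13×24 + 4
24 = 6×4 + 0
gcd(17692, 65300) = 4.
Working backward:
4 = 316 − 13·24
4 = −13·1288 + 53·316
4 = 53·5468 − 225·1288
4 = −225·12224 + 503·5468
4 = 503·17692 − 728·12224
4 = −728·65300 + 2687·17692
So 4 = (-728)·65300 + (2687)·17692.

4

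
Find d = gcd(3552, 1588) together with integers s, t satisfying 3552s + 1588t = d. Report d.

Apply Euclid's algorithm to 3552 and 1588:
3552 = 2*1588 + 376
1588 = 4*376 + 84
376 = 4*84 + 40
84 = 2*40 + 4
40 = 10*4 + 0
gcd(3552, 1588) = 4.
Back-substituting:
4 = 84 − 2·40
4 = −2·376 + 9·84
4 = 9·1588 − 38·376
4 = −38·3552 + 85·1588
So 4 = (-38)·3552 + (85)·1588.

4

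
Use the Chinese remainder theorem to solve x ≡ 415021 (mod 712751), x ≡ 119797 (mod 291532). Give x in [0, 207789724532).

101213908025

Write x = 415021 + 712751·k. Then 712751·k ≡ 119797 − 415021 ≡ 287840 (mod 291532).
Need 712751⁻¹ mod 291532. Extended Euclid on (291532, 129687):
291532 = 2·129687 + 32158
129687 = 4·32158 + 1055
32158 = 30·1055 + 508
1055 = 2·508 + 39
508 = 13·39 + 1
39 = 39·1 + 0
Back-substitute:
1 = 508 − 13·39
1 = −13·1055 + 27·508
1 = 27·32158 − 823·1055
1 = −823·129687 + 3319·32158
1 = 3319·291532 − 7461·129687
712751⁻¹ ≡ 284071 (mod 291532), so k ≡ 284071·287840 ≡ 142004 (mod 291532).
x = 415021 + 712751·142004 = 101213908025.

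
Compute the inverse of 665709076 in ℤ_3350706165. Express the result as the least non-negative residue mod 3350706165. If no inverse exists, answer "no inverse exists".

3222066286

Apply the Euclidean algorithm to 3350706165 and 665709076:
3350706165 = 5*665709076 + 22160785
665709076 = 30*22160785 + 885526
22160785 = 25*885526 + 22635
885526 = 39*22635 + 2761
22635 = 8*2761 + 547
2761 = 5*547 + 26
547 = 21*26 + 1
26 = 26*1 + 0
Since gcd(665709076, 3350706165) = 1, back-substitute to write 1 as a combination:
1 = 547 − 21·26
1 = −21·2761 + 106·547
1 = 106·22635 − 869·2761
1 = −869·885526 + 33997·22635
1 = 33997·22160785 − 850794·885526
1 = −850794·665709076 + 25557817·22160785
1 = 25557817·3350706165 − 128639879·665709076
So 665709076·(-128639879) ≡ 1 (mod 3350706165), and -128639879 ≡ 3222066286 (mod 3350706165).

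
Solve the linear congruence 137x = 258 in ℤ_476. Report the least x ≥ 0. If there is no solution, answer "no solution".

54

First find gcd(137, 476):
476 = 3×137 + 65
137 = 2×65 + 7
65 = 9×7 + 2
7 = 3×2 + 1
2 = 2×1 + 0
gcd = 1, so a unique solution mod 476 exists.
Back-substitute for the Bézout coefficients:
1 = 7 − 3·2
1 = −3·65 + 28·7
1 = 28·137 − 59·65
1 = −59·476 + 205·137
So 137·(205) ≡ 1 (mod 476), giving 137⁻¹ ≡ 205.
x ≡ 137⁻¹·258 ≡ 205·258 ≡ 54 (mod 476).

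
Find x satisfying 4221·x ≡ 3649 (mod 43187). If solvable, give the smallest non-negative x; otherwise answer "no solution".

6549

First find gcd(4221, 43187):
43187 = 10×4221 + 977
4221 = 4×977 + 313
977 = 3×313 + 38
313 = 8×38 + 9
38 = 4×9 + 2
9 = 4×2 + 1
2 = 2×1 + 0
gcd = 1, so a unique solution mod 43187 exists.
Back-substitute for the Bézout coefficients:
1 = 9 − 4·2
1 = −4·38 + 17·9
1 = 17·313 − 140·38
1 = −140·977 + 437·313
1 = 437·4221 − 1888·977
1 = −1888·43187 + 19317·4221
So 4221·(19317) ≡ 1 (mod 43187), giving 4221⁻¹ ≡ 19317.
x ≡ 4221⁻¹·3649 ≡ 19317·3649 ≡ 6549 (mod 43187).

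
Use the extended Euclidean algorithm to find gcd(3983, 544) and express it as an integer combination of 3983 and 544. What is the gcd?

Apply Euclid's algorithm to 3983 and 544:
3983 = 7×544 + 175
544 = 3×175 + 19
175 = 9×19 + 4
19 = 4×4 + 3
4 = 1×3 + 1
3 = 3×1 + 0
gcd(3983, 544) = 1.
Working backward:
1 = 4 − 3
1 = −19 + 5·4
1 = 5·175 − 46·19
1 = −46·544 + 143·175
1 = 143·3983 − 1047·544
So 1 = (143)·3983 + (-1047)·544.

1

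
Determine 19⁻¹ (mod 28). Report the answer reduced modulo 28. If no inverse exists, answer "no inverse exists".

3

gcd(28, 19) by repeated division:
28 = 1*19 + 9
19 = 2*9 + 1
9 = 9*1 + 0
The gcd is 1. Working backward:
1 = 19 − 2·9
1 = −2·28 + 3·19
So 19·3 ≡ 1 (mod 28).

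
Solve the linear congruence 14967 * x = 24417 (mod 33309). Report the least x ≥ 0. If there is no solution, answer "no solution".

First find gcd(14967, 33309):
33309 = 2*14967 + 3375
14967 = 4*3375 + 1467
3375 = 2*1467 + 441
1467 = 3*441 + 144
441 = 3*144 + 9
144 = 16*9 + 0
gcd = 9 and 9 | 24417, so solutions exist. Divide through by 9: 1663x ≡ 2713 (mod 3701).
Now find 1663⁻¹ mod 3701:
3701 = 2*1663 + 375
1663 = 4*375 + 163
375 = 2*163 + 49
163 = 3*49 + 16
49 = 3*16 + 1
16 = 16*1 + 0
Back-substitute:
1 = 49 − 3·16
1 = −3·163 + 10·49
1 = 10·375 − 23·163
1 = −23·1663 + 102·375
1 = 102·3701 − 227·1663
So 1663·(-227) ≡ 1 (mod 3701), i.e. 1663⁻¹ ≡ 3474.
Then x ≡ 3474·2713 ≡ 2216 (mod 3701); the smallest non-negative solution is x = 2216.

2216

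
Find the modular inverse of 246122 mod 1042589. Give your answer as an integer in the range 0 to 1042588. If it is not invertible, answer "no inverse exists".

794292

Run Euclid on (1042589, 246122):
1042589 = 4·246122 + 58101
246122 = 4·58101 + 13718
58101 = 4·13718 + 3229
13718 = 4·3229 + 802
3229 = 4·802 + 21
802 = 38·21 + 4
21 = 5·4 + 1
4 = 4·1 + 0
The gcd is 1. Working backward:
1 = 21 − 5·4
1 = −5·802 + 191·21
1 = 191·3229 − 769·802
1 = −769·13718 + 3267·3229
1 = 3267·58101 − 13837·13718
1 = −13837·246122 + 58615·58101
1 = 58615·1042589 − 248297·246122
Hence 246122⁻¹ ≡ -248297 ≡ 794292 (mod 1042589).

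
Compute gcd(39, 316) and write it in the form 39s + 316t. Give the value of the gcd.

1

Euclidean algorithm:
316 = 8·39 + 4
39 = 9·4 + 3
4 = 1·3 + 1
3 = 3·1 + 0
gcd(39, 316) = 1.
Express as a combination:
1 = 4 − 3
1 = −39 + 10·4
1 = 10·316 − 81·39
So 1 = (10)·316 + (-81)·39.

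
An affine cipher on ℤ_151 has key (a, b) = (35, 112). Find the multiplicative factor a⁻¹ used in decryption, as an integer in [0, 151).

gcd(151, 35) by repeated division:
151 = 4×35 + 11
35 = 3×11 + 2
11 = 5×2 + 1
2 = 2×1 + 0
gcd = 1, so the inverse exists. Back-substitute:
1 = 11 − 5·2
1 = −5·35 + 16·11
1 = 16·151 − 69·35
So 35·(-69) ≡ 1 (mod 151), and -69 ≡ 82 (mod 151).

82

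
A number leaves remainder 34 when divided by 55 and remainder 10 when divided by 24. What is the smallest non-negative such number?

Write x = 34 + 55·k. Then 55·k ≡ 10 − 34 ≡ 0 (mod 24).
Need 55⁻¹ mod 24. Extended Euclid on (24, 7):
24 = 3·7 + 3
7 = 2·3 + 1
3 = 3·1 + 0
Back-substitute:
1 = 7 − 2·3
1 = −2·24 + 7·7
55⁻¹ ≡ 7 (mod 24), so k ≡ 7·0 ≡ 0 (mod 24).
x = 34 + 55·0 = 34.

34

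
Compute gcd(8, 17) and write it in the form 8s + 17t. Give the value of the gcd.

1

Apply Euclid's algorithm to 17 and 8:
17 = 2×8 + 1
8 = 8×1 + 0
gcd(8, 17) = 1.
Back-substituting:
1 = 17 − 2·8
So 1 = (1)·17 + (-2)·8.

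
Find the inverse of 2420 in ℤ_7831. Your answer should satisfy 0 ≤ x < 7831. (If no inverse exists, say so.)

288

Extended Euclidean algorithm:
7831 = 3×2420 + 571
2420 = 4×571 + 136
571 = 4×136 + 27
136 = 5×27 + 1
27 = 27×1 + 0
gcd = 1, so the inverse exists. Back-substitute:
1 = 136 − 5·27
1 = −5·571 + 21·136
1 = 21·2420 − 89·571
1 = −89·7831 + 288·2420
So 2420·288 ≡ 1 (mod 7831).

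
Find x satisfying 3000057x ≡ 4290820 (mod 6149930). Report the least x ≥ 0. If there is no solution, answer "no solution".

4875520

First find gcd(3000057, 6149930):
6149930 = 2·3000057 + 149816
3000057 = 20·149816 + 3737
149816 = 40·3737 + 336
3737 = 11·336 + 41
336 = 8·41 + 8
41 = 5·8 + 1
8 = 8·1 + 0
gcd = 1, so a unique solution mod 6149930 exists.
Back-substitute for the Bézout coefficients:
1 = 41 − 5·8
1 = −5·336 + 41·41
1 = 41·3737 − 456·336
1 = −456·149816 + 18281·3737
1 = 18281·3000057 − 366076·149816
1 = −366076·6149930 + 750433·3000057
So 3000057·(750433) ≡ 1 (mod 6149930), giving 3000057⁻¹ ≡ 750433.
x ≡ 3000057⁻¹·4290820 ≡ 750433·4290820 ≡ 4875520 (mod 6149930).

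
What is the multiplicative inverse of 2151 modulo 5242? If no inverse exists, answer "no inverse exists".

gcd(5242, 2151) by repeated division:
5242 = 2·2151 + 940
2151 = 2·940 + 271
940 = 3·271 + 127
271 = 2·127 + 17
127 = 7·17 + 8
17 = 2·8 + 1
8 = 8·1 + 0
The gcd is 1. Working backward:
1 = 17 − 2·8
1 = −2·127 + 15·17
1 = 15·271 − 32·127
1 = −32·940 + 111·271
1 = 111·2151 − 254·940
1 = −254·5242 + 619·2151
So 2151·619 ≡ 1 (mod 5242).

619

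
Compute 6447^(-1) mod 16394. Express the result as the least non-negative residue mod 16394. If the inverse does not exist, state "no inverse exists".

no inverse exists

Compute gcd(6447, 16394):
16394 = 2*6447 + 3500
6447 = 1*3500 + 2947
3500 = 1*2947 + 553
2947 = 5*553 + 182
553 = 3*182 + 7
182 = 26*7 + 0
gcd(6447, 16394) = 7 ≠ 1, so 6447 has no multiplicative inverse modulo 16394.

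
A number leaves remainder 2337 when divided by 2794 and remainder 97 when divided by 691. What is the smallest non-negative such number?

1080821

Write x = 2337 + 2794·k. Then 2794·k ≡ 97 − 2337 ≡ 524 (mod 691).
Need 2794⁻¹ mod 691. Extended Euclid on (691, 30):
691 = 23*30 + 1
30 = 30*1 + 0
Back-substitute:
1 = 691 − 23·30
2794⁻¹ ≡ 668 (mod 691), so k ≡ 668·524 ≡ 386 (mod 691).
x = 2337 + 2794·386 = 1080821.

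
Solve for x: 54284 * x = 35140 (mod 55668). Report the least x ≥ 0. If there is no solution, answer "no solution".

First find gcd(54284, 55668):
55668 = 1·54284 + 1384
54284 = 39·1384 + 308
1384 = 4·308 + 152
308 = 2·152 + 4
152 = 38·4 + 0
gcd = 4 and 4 | 35140, so solutions exist. Divide through by 4: 13571x ≡ 8785 (mod 13917).
Now find 13571⁻¹ mod 13917:
13917 = 1×13571 + 346
13571 = 39×346 + 77
346 = 4×77 + 38
77 = 2×38 + 1
38 = 38×1 + 0
Back-substitute:
1 = 77 − 2·38
1 = −2·346 + 9·77
1 = 9·13571 − 353·346
1 = −353·13917 + 362·13571
So 13571⁻¹ ≡ 362 (mod 13917).
Then x ≡ 362·8785 ≡ 7094 (mod 13917); the smallest non-negative solution is x = 7094.

7094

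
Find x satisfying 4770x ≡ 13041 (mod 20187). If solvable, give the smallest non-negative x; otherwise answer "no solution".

117

First find gcd(4770, 20187):
20187 = 4×4770 + 1107
4770 = 4×1107 + 342
1107 = 3×342 + 81
342 = 4×81 + 18
81 = 4×18 + 9
18 = 2×9 + 0
gcd = 9 and 9 | 13041, so solutions exist. Divide through by 9: 530x ≡ 1449 (mod 2243).
Now find 530⁻¹ mod 2243:
2243 = 4*530 + 123
530 = 4*123 + 38
123 = 3*38 + 9
38 = 4*9 + 2
9 = 4*2 + 1
2 = 2*1 + 0
Back-substitute:
1 = 9 − 4·2
1 = −4·38 + 17·9
1 = 17·123 − 55·38
1 = −55·530 + 237·123
1 = 237·2243 − 1003·530
So 530·(-1003) ≡ 1 (mod 2243), i.e. 530⁻¹ ≡ 1240.
Then x ≡ 1240·1449 ≡ 117 (mod 2243); the smallest non-negative solution is x = 117.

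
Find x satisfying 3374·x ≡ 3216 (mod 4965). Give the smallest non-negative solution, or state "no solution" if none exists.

3774

First find gcd(3374, 4965):
4965 = 1×3374 + 1591
3374 = 2×1591 + 192
1591 = 8×192 + 55
192 = 3×55 + 27
55 = 2×27 + 1
27 = 27×1 + 0
gcd = 1, so a unique solution mod 4965 exists.
Back-substitute for the Bézout coefficients:
1 = 55 − 2·27
1 = −2·192 + 7·55
1 = 7·1591 − 58·192
1 = −58·3374 + 123·1591
1 = 123·4965 − 181·3374
So 3374·(-181) ≡ 1 (mod 4965), giving 3374⁻¹ ≡ 4784.
x ≡ 3374⁻¹·3216 ≡ 4784·3216 ≡ 3774 (mod 4965).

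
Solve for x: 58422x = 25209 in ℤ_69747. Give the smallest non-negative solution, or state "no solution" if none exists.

1365

First find gcd(58422, 69747):
69747 = 1·58422 + 11325
58422 = 5·11325 + 1797
11325 = 6·1797 + 543
1797 = 3·543 + 168
543 = 3·168 + 39
168 = 4·39 + 12
39 = 3·12 + 3
12 = 4·3 + 0
gcd = 3 and 3 | 25209, so solutions exist. Divide through by 3: 19474x ≡ 8403 (mod 23249).
Now find 19474⁻¹ mod 23249:
23249 = 1*19474 + 3775
19474 = 5*3775 + 599
3775 = 6*599 + 181
599 = 3*181 + 56
181 = 3*56 + 13
56 = 4*13 + 4
13 = 3*4 + 1
4 = 4*1 + 0
Back-substitute:
1 = 13 − 3·4
1 = −3·56 + 13·13
1 = 13·181 − 42·56
1 = −42·599 + 139·181
1 = 139·3775 − 876·599
1 = −876·19474 + 4519·3775
1 = 4519·23249 − 5395·19474
So 19474·(-5395) ≡ 1 (mod 23249), i.e. 19474⁻¹ ≡ 17854.
Then x ≡ 17854·8403 ≡ 1365 (mod 23249); the smallest non-negative solution is x = 1365.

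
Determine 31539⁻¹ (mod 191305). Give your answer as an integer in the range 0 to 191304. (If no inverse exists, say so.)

26234

Apply the Euclidean algorithm to 191305 and 31539:
191305 = 6·31539 + 2071
31539 = 15·2071 + 474
2071 = 4·474 + 175
474 = 2·175 + 124
175 = 1·124 + 51
124 = 2·51 + 22
51 = 2·22 + 7
22 = 3·7 + 1
7 = 7·1 + 0
The gcd is 1. Working backward:
1 = 22 − 3·7
1 = −3·51 + 7·22
1 = 7·124 − 17·51
1 = −17·175 + 24·124
1 = 24·474 − 65·175
1 = −65·2071 + 284·474
1 = 284·31539 − 4325·2071
1 = −4325·191305 + 26234·31539
So 31539·26234 ≡ 1 (mod 191305).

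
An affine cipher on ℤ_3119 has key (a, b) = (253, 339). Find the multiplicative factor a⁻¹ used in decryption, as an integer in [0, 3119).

789

Extended Euclidean algorithm:
3119 = 12·253 + 83
253 = 3·83 + 4
83 = 20·4 + 3
4 = 1·3 + 1
3 = 3·1 + 0
gcd = 1, so the inverse exists. Back-substitute:
1 = 4 − 3
1 = −83 + 21·4
1 = 21·253 − 64·83
1 = −64·3119 + 789·253
So 253·789 ≡ 1 (mod 3119).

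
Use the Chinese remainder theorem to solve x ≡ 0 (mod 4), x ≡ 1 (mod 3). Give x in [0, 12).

4

Write x = 0 + 4·k. Then 4·k ≡ 1 − 0 ≡ 1 (mod 3).
Need 4⁻¹ mod 3. Extended Euclid on (3, 1):
3 = 3×1 + 0
4⁻¹ ≡ 1 (mod 3), so k ≡ 1·1 ≡ 1 (mod 3).
x = 0 + 4·1 = 4.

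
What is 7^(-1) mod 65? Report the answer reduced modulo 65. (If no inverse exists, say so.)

Run Euclid on (65, 7):
65 = 9×7 + 2
7 = 3×2 + 1
2 = 2×1 + 0
Since gcd(7, 65) = 1, back-substitute to write 1 as a combination:
1 = 7 − 3·2
1 = −3·65 + 28·7
So 7·28 ≡ 1 (mod 65).

28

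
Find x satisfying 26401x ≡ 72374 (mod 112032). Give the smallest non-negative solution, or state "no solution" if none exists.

17558

First find gcd(26401, 112032):
112032 = 4×26401 + 6428
26401 = 4×6428 + 689
6428 = 9×689 + 227
689 = 3×227 + 8
227 = 28×8 + 3
8 = 2×3 + 2
3 = 1×2 + 1
2 = 2×1 + 0
gcd = 1, so a unique solution mod 112032 exists.
Back-substitute for the Bézout coefficients:
1 = 3 − 2
1 = −8 + 3·3
1 = 3·227 − 85·8
1 = −85·689 + 258·227
1 = 258·6428 − 2407·689
1 = −2407·26401 + 9886·6428
1 = 9886·112032 − 41951·26401
So 26401·(-41951) ≡ 1 (mod 112032), giving 26401⁻¹ ≡ 70081.
x ≡ 26401⁻¹·72374 ≡ 70081·72374 ≡ 17558 (mod 112032).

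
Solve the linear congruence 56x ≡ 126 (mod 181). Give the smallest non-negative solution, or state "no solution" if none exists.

First find gcd(56, 181):
181 = 3·56 + 13
56 = 4·13 + 4
13 = 3·4 + 1
4 = 4·1 + 0
gcd = 1, so a unique solution mod 181 exists.
Back-substitute for the Bézout coefficients:
1 = 13 − 3·4
1 = −3·56 + 13·13
1 = 13·181 − 42·56
So 56·(-42) ≡ 1 (mod 181), giving 56⁻¹ ≡ 139.
x ≡ 56⁻¹·126 ≡ 139·126 ≡ 138 (mod 181).

138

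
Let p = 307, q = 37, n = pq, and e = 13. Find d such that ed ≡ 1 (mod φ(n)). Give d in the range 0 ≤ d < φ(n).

φ(n) = (p−1)(q−1) = 306·36 = 11016.
Need d with 13·d ≡ 1 (mod 11016). Apply the extended Euclidean algorithm:
11016 = 847*13 + 5
13 = 2*5 + 3
5 = 1*3 + 2
3 = 1*2 + 1
2 = 2*1 + 0
Back-substitute:
1 = 3 − 2
1 = −5 + 2·3
1 = 2·13 − 5·5
1 = −5·11016 + 4237·13
So 13·4237 ≡ 1 (mod 11016), hence d = 4237.

4237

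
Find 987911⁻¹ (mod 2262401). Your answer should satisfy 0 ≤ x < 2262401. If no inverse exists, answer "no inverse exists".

gcd(2262401, 987911) by repeated division:
2262401 = 2·987911 + 286579
987911 = 3·286579 + 128174
286579 = 2·128174 + 30231
128174 = 4·30231 + 7250
30231 = 4·7250 + 1231
7250 = 5·1231 + 1095
1231 = 1·1095 + 136
1095 = 8·136 + 7
136 = 19·7 + 3
7 = 2·3 + 1
3 = 3·1 + 0
Since gcd(987911, 2262401) = 1, back-substitute to write 1 as a combination:
1 = 7 − 2·3
1 = −2·136 + 39·7
1 = 39·1095 − 314·136
1 = −314·1231 + 353·1095
1 = 353·7250 − 2079·1231
1 = −2079·30231 + 8669·7250
1 = 8669·128174 − 36755·30231
1 = −36755·286579 + 82179·128174
1 = 82179·987911 − 283292·286579
1 = −283292·2262401 + 648763·987911
So 987911·648763 ≡ 1 (mod 2262401).

648763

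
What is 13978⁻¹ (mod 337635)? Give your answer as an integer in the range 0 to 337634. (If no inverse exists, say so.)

260992

Extended Euclidean algorithm:
337635 = 24·13978 + 2163
13978 = 6·2163 + 1000
2163 = 2·1000 + 163
1000 = 6·163 + 22
163 = 7·22 + 9
22 = 2·9 + 4
9 = 2·4 + 1
4 = 4·1 + 0
The gcd is 1. Working backward:
1 = 9 − 2·4
1 = −2·22 + 5·9
1 = 5·163 − 37·22
1 = −37·1000 + 227·163
1 = 227·2163 − 491·1000
1 = −491·13978 + 3173·2163
1 = 3173·337635 − 76643·13978
Thus 13978·(-76643) ≡ 1 (mod 337635); reducing, -76643 mod 337635 = 260992.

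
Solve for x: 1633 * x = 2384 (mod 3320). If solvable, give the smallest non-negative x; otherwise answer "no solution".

First find gcd(1633, 3320):
3320 = 2×1633 + 54
1633 = 30×54 + 13
54 = 4×13 + 2
13 = 6×2 + 1
2 = 2×1 + 0
gcd = 1, so a unique solution mod 3320 exists.
Back-substitute for the Bézout coefficients:
1 = 13 − 6·2
1 = −6·54 + 25·13
1 = 25·1633 − 756·54
1 = −756·3320 + 1537·1633
So 1633·(1537) ≡ 1 (mod 3320), giving 1633⁻¹ ≡ 1537.
x ≡ 1633⁻¹·2384 ≡ 1537·2384 ≡ 2248 (mod 3320).

2248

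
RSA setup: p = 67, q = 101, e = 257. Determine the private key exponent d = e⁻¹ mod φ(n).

5393

φ(n) = (p−1)(q−1) = 66·100 = 6600.
Need d with 257·d ≡ 1 (mod 6600). Apply the extended Euclidean algorithm:
6600 = 25*257 + 175
257 = 1*175 + 82
175 = 2*82 + 11
82 = 7*11 + 5
11 = 2*5 + 1
5 = 5*1 + 0
Back-substitute:
1 = 11 − 2·5
1 = −2·82 + 15·11
1 = 15·175 − 32·82
1 = −32·257 + 47·175
1 = 47·6600 − 1207·257
So 257·(-1207) ≡ 1 (mod 6600), hence d ≡ -1207 ≡ 5393 (mod 6600).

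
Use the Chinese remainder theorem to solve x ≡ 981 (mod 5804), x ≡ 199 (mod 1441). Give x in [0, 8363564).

4487473

Write x = 981 + 5804·k. Then 5804·k ≡ 199 − 981 ≡ 659 (mod 1441).
Need 5804⁻¹ mod 1441. Extended Euclid on (1441, 40):
1441 = 36·40 + 1
40 = 40·1 + 0
Back-substitute:
1 = 1441 − 36·40
5804⁻¹ ≡ 1405 (mod 1441), so k ≡ 1405·659 ≡ 773 (mod 1441).
x = 981 + 5804·773 = 4487473.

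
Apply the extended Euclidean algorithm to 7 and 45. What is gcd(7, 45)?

1

Euclidean algorithm:
45 = 6·7 + 3
7 = 2·3 + 1
3 = 3·1 + 0
gcd(7, 45) = 1.
Back-substituting:
1 = 7 − 2·3
1 = −2·45 + 13·7
So 1 = (-2)·45 + (13)·7.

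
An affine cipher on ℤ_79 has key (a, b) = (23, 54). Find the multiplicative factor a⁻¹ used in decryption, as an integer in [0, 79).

55

Apply the Euclidean algorithm to 79 and 23:
79 = 3·23 + 10
23 = 2·10 + 3
10 = 3·3 + 1
3 = 3·1 + 0
The gcd is 1. Working backward:
1 = 10 − 3·3
1 = −3·23 + 7·10
1 = 7·79 − 24·23
So 23·(-24) ≡ 1 (mod 79), and -24 ≡ 55 (mod 79).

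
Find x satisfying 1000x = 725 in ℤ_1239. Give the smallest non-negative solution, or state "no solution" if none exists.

899

First find gcd(1000, 1239):
1239 = 1×1000 + 239
1000 = 4×239 + 44
239 = 5×44 + 19
44 = 2×19 + 6
19 = 3×6 + 1
6 = 6×1 + 0
gcd = 1, so a unique solution mod 1239 exists.
Back-substitute for the Bézout coefficients:
1 = 19 − 3·6
1 = −3·44 + 7·19
1 = 7·239 − 38·44
1 = −38·1000 + 159·239
1 = 159·1239 − 197·1000
So 1000·(-197) ≡ 1 (mod 1239), giving 1000⁻¹ ≡ 1042.
x ≡ 1000⁻¹·725 ≡ 1042·725 ≡ 899 (mod 1239).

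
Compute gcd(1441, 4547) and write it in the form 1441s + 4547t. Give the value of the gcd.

1

Repeated division:
4547 = 3·1441 + 224
1441 = 6·224 + 97
224 = 2·97 + 30
97 = 3·30 + 7
30 = 4·7 + 2
7 = 3·2 + 1
2 = 2·1 + 0
gcd(1441, 4547) = 1.
Express as a combination:
1 = 7 − 3·2
1 = −3·30 + 13·7
1 = 13·97 − 42·30
1 = −42·224 + 97·97
1 = 97·1441 − 624·224
1 = −624·4547 + 1969·1441
So 1 = (-624)·4547 + (1969)·1441.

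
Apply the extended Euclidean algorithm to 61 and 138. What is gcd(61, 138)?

Apply Euclid's algorithm to 138 and 61:
138 = 2*61 + 16
61 = 3*16 + 13
16 = 1*13 + 3
13 = 4*3 + 1
3 = 3*1 + 0
gcd(61, 138) = 1.
Working backward:
1 = 13 − 4·3
1 = −4·16 + 5·13
1 = 5·61 − 19·16
1 = −19·138 + 43·61
So 1 = (-19)·138 + (43)·61.

1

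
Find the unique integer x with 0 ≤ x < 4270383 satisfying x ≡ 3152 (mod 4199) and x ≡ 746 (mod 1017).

Write x = 3152 + 4199·k. Then 4199·k ≡ 746 − 3152 ≡ 645 (mod 1017).
Need 4199⁻¹ mod 1017. Extended Euclid on (1017, 131):
1017 = 7·131 + 100
131 = 1·100 + 31
100 = 3·31 + 7
31 = 4·7 + 3
7 = 2·3 + 1
3 = 3·1 + 0
Back-substitute:
1 = 7 − 2·3
1 = −2·31 + 9·7
1 = 9·100 − 29·31
1 = −29·131 + 38·100
1 = 38·1017 − 295·131
4199⁻¹ ≡ 722 (mod 1017), so k ≡ 722·645 ≡ 921 (mod 1017).
x = 3152 + 4199·921 = 3870431.

3870431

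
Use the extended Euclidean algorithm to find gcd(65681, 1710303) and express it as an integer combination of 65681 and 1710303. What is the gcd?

7

Apply Euclid's algorithm to 1710303 and 65681:
1710303 = 26×65681 + 2597
65681 = 25×2597 + 756
2597 = 3×756 + 329
756 = 2×329 + 98
329 = 3×98 + 35
98 = 2×35 + 28
35 = 1×28 + 7
28 = 4×7 + 0
gcd(65681, 1710303) = 7.
Back-substituting:
7 = 35 − 28
7 = −98 + 3·35
7 = 3·329 − 10·98
7 = −10·756 + 23·329
7 = 23·2597 − 79·756
7 = −79·65681 + 1998·2597
7 = 1998·1710303 − 52027·65681
So 7 = (1998)·1710303 + (-52027)·65681.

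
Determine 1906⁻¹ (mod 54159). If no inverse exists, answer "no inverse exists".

24238

Run Euclid on (54159, 1906):
54159 = 28*1906 + 791
1906 = 2*791 + 324
791 = 2*324 + 143
324 = 2*143 + 38
143 = 3*38 + 29
38 = 1*29 + 9
29 = 3*9 + 2
9 = 4*2 + 1
2 = 2*1 + 0
The gcd is 1. Working backward:
1 = 9 − 4·2
1 = −4·29 + 13·9
1 = 13·38 − 17·29
1 = −17·143 + 64·38
1 = 64·324 − 145·143
1 = −145·791 + 354·324
1 = 354·1906 − 853·791
1 = −853·54159 + 24238·1906
So 1906·24238 ≡ 1 (mod 54159).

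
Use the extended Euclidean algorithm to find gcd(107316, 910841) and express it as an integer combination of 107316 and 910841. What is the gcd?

Apply Euclid's algorithm to 910841 and 107316:
910841 = 8×107316 + 52313
107316 = 2×52313 + 2690
52313 = 19×2690 + 1203
2690 = 2×1203 + 284
1203 = 4×284 + 67
284 = 4×67 + 16
67 = 4×16 + 3
16 = 5×3 + 1
3 = 3×1 + 0
gcd(107316, 910841) = 1.
Working backward:
1 = 16 − 5·3
1 = −5·67 + 21·16
1 = 21·284 − 89·67
1 = −89·1203 + 377·284
1 = 377·2690 − 843·1203
1 = −843·52313 + 16394·2690
1 = 16394·107316 − 33631·52313
1 = −33631·910841 + 285442·107316
So 1 = (-33631)·910841 + (285442)·107316.

1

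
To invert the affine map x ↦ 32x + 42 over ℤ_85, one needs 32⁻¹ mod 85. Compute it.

8

gcd(85, 32) by repeated division:
85 = 2*32 + 21
32 = 1*21 + 11
21 = 1*11 + 10
11 = 1*10 + 1
10 = 10*1 + 0
Since gcd(32, 85) = 1, back-substitute to write 1 as a combination:
1 = 11 − 10
1 = −21 + 2·11
1 = 2·32 − 3·21
1 = −3·85 + 8·32
So 32·8 ≡ 1 (mod 85).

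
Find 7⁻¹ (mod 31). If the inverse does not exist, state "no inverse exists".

9

Apply the Euclidean algorithm to 31 and 7:
31 = 4×7 + 3
7 = 2×3 + 1
3 = 3×1 + 0
gcd = 1, so the inverse exists. Back-substitute:
1 = 7 − 2·3
1 = −2·31 + 9·7
So 7·9 ≡ 1 (mod 31).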